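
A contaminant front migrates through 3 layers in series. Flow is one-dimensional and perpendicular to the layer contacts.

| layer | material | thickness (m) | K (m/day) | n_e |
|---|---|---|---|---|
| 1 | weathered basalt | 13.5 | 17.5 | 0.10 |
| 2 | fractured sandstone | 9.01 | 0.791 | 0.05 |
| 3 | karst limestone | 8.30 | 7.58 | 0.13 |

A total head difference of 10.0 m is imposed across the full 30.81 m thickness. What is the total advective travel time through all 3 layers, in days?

With flow normal to the layers, continuity requires the same specific discharge q through every layer.
Σ(b_i/K_i) = 13.5/17.5 + 9.01/0.791 + 8.30/7.58 = 13.26 d.
q = Δh / Σ(b_i/K_i) = 10.0 / 13.26 = 0.7543 m/day.
In each layer the seepage velocity is v_i = q/n_i, so the layer transit time is t_i = b_i·n_i / q:
  layer 1 (weathered basalt): t_1 = 13.5 × 0.10 / 0.7543 = 1.790 d
  layer 2 (fractured sandstone): t_2 = 9.01 × 0.05 / 0.7543 = 0.5972 d
  layer 3 (karst limestone): t_3 = 8.30 × 0.13 / 0.7543 = 1.430 d
Total t = Σ t_i = 3.817 days.

3.82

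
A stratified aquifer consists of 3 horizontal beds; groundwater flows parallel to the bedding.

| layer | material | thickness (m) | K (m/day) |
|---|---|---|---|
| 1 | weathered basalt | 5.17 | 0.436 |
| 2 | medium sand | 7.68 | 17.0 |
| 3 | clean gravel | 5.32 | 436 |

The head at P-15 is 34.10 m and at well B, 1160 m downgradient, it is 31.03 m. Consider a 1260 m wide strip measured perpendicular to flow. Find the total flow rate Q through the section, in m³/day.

Flow is parallel to layering, so each bed carries its own Darcy discharge and the transmissivities add.
Σ(K_i·b_i) = 0.436×5.17 + 17.0×7.68 + 436×5.32 = 2452 m²/day.
Hydraulic gradient i = (34.10 − 31.03) / 1160 = 3.07 / 1160 = 0.002647.
Q = Σ(K_i·b_i) · W · i = 2452 × 1260 × 0.002647 = 8178 m³/day.

8180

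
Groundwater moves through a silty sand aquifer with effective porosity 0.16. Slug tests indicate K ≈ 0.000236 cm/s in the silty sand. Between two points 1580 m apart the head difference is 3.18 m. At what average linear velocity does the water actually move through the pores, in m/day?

0.00256

Convert K: 0.000236 cm/s × 864 = 0.2039 m/day.
Hydraulic gradient i = Δh / L = 3.18 / 1580 = 0.002013.
Darcy flux q = K · i = 0.2039 × 0.002013 = 0.0004104 m/day.
Seepage velocity v = q / n_e = 0.0004104 / 0.16 = 0.002565 m/day.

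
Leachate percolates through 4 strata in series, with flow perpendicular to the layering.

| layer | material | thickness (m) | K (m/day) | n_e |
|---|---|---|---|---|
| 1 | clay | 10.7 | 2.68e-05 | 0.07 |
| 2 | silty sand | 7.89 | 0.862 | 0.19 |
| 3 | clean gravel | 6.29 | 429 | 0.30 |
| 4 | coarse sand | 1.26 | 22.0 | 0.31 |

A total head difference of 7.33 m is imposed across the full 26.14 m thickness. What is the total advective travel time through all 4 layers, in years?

With flow normal to the layers, continuity requires the same specific discharge q through every layer.
Σ(b_i/K_i) = 10.7/2.68e-05 + 7.89/0.862 + 6.29/429 + 1.26/22.0 = 3.993e+05 d.
q = Δh / Σ(b_i/K_i) = 7.33 / 3.993e+05 = 1.836e-05 m/day.
In each layer the seepage velocity is v_i = q/n_i, so the layer transit time is t_i = b_i·n_i / q:
  layer 1 (clay): t_1 = 10.7 × 0.07 / 1.836e-05 = 40798 d
  layer 2 (silty sand): t_2 = 7.89 × 0.19 / 1.836e-05 = 81656 d
  layer 3 (clean gravel): t_3 = 6.29 × 0.30 / 1.836e-05 = 1.028e+05 d
  layer 4 (coarse sand): t_4 = 1.26 × 0.31 / 1.836e-05 = 21276 d
Total t = Σ t_i = 2.465e+05 days = 674.9 years.

675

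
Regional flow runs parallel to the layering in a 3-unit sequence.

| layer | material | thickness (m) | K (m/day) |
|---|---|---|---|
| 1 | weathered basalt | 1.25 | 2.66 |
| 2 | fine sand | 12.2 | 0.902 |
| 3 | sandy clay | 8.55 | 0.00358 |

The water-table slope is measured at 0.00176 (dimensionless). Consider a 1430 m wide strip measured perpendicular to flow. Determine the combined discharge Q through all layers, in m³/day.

Flow is parallel to layering, so each bed carries its own Darcy discharge and the transmissivities add.
Σ(K_i·b_i) = 2.66×1.25 + 0.902×12.2 + 0.00358×8.55 = 14.36 m²/day.
Hydraulic gradient i = 0.00176.
Q = Σ(K_i·b_i) · W · i = 14.36 × 1430 × 0.001760 = 36.14 m³/day.

36.1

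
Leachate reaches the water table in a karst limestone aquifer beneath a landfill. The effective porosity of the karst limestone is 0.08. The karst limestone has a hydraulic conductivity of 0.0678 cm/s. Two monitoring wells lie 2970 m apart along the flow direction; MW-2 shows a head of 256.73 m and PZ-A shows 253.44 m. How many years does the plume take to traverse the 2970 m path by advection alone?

10.0

Convert K: 0.0678 cm/s × 864 = 58.58 m/day.
Hydraulic gradient i = (256.73 − 253.44) / 2970 = 3.29 / 2970 = 0.001108.
Darcy flux q = K · i = 58.58 × 0.001108 = 0.06489 m/day.
Seepage velocity v = q / n_e = 0.06489 / 0.08 = 0.8111 m/day.
Travel time t = L / v = 2970 / 0.8111 = 3662 days = 10.02 years.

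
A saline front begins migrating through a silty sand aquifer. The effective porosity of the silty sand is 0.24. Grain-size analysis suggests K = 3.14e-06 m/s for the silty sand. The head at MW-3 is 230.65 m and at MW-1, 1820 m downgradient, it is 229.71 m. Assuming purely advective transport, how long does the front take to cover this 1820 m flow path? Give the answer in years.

8530

Convert K: 3.14e-06 m/s × 86400 = 0.2713 m/day.
Hydraulic gradient i = (230.65 − 229.71) / 1820 = 0.94 / 1820 = 0.0005165.
Darcy flux q = K · i = 0.2713 × 0.0005165 = 0.0001401 m/day.
Seepage velocity v = q / n_e = 0.0001401 / 0.24 = 0.0005838 m/day.
Travel time t = L / v = 1820 / 0.0005838 = 3.117e+06 days = 8535 years.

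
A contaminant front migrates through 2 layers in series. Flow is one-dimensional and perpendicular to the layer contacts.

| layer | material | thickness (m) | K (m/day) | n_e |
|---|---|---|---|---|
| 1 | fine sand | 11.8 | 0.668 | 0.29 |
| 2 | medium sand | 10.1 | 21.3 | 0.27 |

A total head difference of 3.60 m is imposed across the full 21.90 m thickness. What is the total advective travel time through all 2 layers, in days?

With flow normal to the layers, continuity requires the same specific discharge q through every layer.
Σ(b_i/K_i) = 11.8/0.668 + 10.1/21.3 = 18.14 d.
q = Δh / Σ(b_i/K_i) = 3.60 / 18.14 = 0.1985 m/day.
In each layer the seepage velocity is v_i = q/n_i, so the layer transit time is t_i = b_i·n_i / q:
  layer 1 (fine sand): t_1 = 11.8 × 0.29 / 0.1985 = 17.24 d
  layer 2 (medium sand): t_2 = 10.1 × 0.27 / 0.1985 = 13.74 d
Total t = Σ t_i = 30.98 days.

31.0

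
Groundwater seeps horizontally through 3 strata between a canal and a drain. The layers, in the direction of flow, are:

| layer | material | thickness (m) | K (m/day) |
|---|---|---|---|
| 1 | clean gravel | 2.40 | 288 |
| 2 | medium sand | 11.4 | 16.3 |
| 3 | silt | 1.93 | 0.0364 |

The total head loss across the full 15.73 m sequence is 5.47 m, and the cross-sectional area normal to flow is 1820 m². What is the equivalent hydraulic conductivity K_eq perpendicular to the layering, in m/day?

Flow is perpendicular to layering, so the layers act in series and the equivalent K is the thickness-weighted harmonic mean.
Total thickness L = 2.40 + 11.4 + 1.93 = 15.73 m.
Σ(b_i/K_i) = 2.40/288 + 11.4/16.3 + 1.93/0.0364 = 53.73 d.
K_eq = L / Σ(b_i/K_i) = 15.73 / 53.73 = 0.2928 m/day.

0.293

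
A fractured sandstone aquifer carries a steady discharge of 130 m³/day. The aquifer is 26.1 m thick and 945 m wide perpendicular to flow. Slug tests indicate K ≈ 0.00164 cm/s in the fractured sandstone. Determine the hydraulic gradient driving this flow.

0.00372

Convert K: 0.00164 cm/s × 864 = 1.417 m/day.
Cross-sectional area A = 945 × 26.1 = 24664 m².
From Q = K·A·i, i = Q / (K·A) = 130 / (1.417 × 24664) = 0.003720.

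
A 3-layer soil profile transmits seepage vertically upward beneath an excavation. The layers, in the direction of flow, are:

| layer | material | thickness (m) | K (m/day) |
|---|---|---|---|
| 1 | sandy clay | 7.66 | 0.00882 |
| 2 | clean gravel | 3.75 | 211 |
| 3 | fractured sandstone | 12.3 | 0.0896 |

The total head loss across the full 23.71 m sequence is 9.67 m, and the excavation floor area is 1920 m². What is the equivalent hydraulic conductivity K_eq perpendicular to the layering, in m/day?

0.0236

Flow is perpendicular to layering, so the layers act in series and the equivalent K is the thickness-weighted harmonic mean.
Total thickness L = 7.66 + 3.75 + 12.3 = 23.71 m.
Σ(b_i/K_i) = 7.66/0.00882 + 3.75/211 + 12.3/0.0896 = 1006 d.
K_eq = L / Σ(b_i/K_i) = 23.71 / 1006 = 0.02357 m/day.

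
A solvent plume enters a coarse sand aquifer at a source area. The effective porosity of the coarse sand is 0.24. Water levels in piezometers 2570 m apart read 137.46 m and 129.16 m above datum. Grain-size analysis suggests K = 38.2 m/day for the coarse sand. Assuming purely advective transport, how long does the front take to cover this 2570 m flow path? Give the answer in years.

13.7

Hydraulic gradient i = (137.46 − 129.16) / 2570 = 8.3 / 2570 = 0.003230.
Darcy flux q = K · i = 38.20 × 0.003230 = 0.1234 m/day.
Seepage velocity v = q / n_e = 0.1234 / 0.24 = 0.5140 m/day.
Travel time t = L / v = 2570 / 0.5140 = 5000 days = 13.69 years.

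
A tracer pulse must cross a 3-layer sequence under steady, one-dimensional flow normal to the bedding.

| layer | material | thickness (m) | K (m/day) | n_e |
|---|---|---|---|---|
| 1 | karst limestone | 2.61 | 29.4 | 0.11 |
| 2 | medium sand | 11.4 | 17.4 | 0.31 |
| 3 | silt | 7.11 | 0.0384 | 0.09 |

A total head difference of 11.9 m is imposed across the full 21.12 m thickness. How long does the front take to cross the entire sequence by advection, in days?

69.7

With flow normal to the layers, continuity requires the same specific discharge q through every layer.
Σ(b_i/K_i) = 2.61/29.4 + 11.4/17.4 + 7.11/0.0384 = 185.9 d.
q = Δh / Σ(b_i/K_i) = 11.9 / 185.9 = 0.06401 m/day.
In each layer the seepage velocity is v_i = q/n_i, so the layer transit time is t_i = b_i·n_i / q:
  layer 1 (karst limestone): t_1 = 2.61 × 0.11 / 0.06401 = 4.485 d
  layer 2 (medium sand): t_2 = 11.4 × 0.31 / 0.06401 = 55.21 d
  layer 3 (silt): t_3 = 7.11 × 0.09 / 0.06401 = 9.996 d
Total t = Σ t_i = 69.69 days.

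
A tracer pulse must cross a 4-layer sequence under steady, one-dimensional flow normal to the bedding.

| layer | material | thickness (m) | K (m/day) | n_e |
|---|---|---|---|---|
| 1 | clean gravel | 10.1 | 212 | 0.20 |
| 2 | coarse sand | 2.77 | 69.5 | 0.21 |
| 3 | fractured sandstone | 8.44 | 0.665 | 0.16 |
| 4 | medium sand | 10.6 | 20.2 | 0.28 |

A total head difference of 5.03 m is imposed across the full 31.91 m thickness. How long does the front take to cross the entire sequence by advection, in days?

18.3

With flow normal to the layers, continuity requires the same specific discharge q through every layer.
Σ(b_i/K_i) = 10.1/212 + 2.77/69.5 + 8.44/0.665 + 10.6/20.2 = 13.30 d.
q = Δh / Σ(b_i/K_i) = 5.03 / 13.30 = 0.3781 m/day.
In each layer the seepage velocity is v_i = q/n_i, so the layer transit time is t_i = b_i·n_i / q:
  layer 1 (clean gravel): t_1 = 10.1 × 0.20 / 0.3781 = 5.343 d
  layer 2 (coarse sand): t_2 = 2.77 × 0.21 / 0.3781 = 1.539 d
  layer 3 (fractured sandstone): t_3 = 8.44 × 0.16 / 0.3781 = 3.572 d
  layer 4 (medium sand): t_4 = 10.6 × 0.28 / 0.3781 = 7.850 d
Total t = Σ t_i = 18.30 days.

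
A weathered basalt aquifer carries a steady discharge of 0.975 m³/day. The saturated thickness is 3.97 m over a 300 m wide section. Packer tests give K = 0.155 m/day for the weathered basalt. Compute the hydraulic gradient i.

Cross-sectional area A = 300 × 3.97 = 1191 m².
From Q = K·A·i, i = Q / (K·A) = 0.975 / (0.1550 × 1191) = 0.005282.

0.00528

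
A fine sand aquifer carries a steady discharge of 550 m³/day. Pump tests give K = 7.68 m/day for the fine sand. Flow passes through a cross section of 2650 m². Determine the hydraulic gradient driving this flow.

0.0270

From Q = K·A·i, i = Q / (K·A) = 550 / (7.680 × 2650) = 0.02702.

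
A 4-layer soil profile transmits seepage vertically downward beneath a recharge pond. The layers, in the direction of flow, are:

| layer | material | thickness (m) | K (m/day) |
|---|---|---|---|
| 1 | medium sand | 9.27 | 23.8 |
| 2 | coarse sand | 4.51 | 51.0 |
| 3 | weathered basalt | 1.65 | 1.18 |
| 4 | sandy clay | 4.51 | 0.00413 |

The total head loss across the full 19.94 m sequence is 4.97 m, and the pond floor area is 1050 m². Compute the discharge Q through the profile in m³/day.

Flow is perpendicular to layering, so the layers act in series and the equivalent K is the thickness-weighted harmonic mean.
Total thickness L = 9.27 + 4.51 + 1.65 + 4.51 = 19.94 m.
Σ(b_i/K_i) = 9.27/23.8 + 4.51/51.0 + 1.65/1.18 + 4.51/0.00413 = 1094 d.
K_eq = L / Σ(b_i/K_i) = 19.94 / 1094 = 0.01823 m/day.
Q = K_eq · A · (Δh/L) = 0.01823 × 1050 × (4.97/19.94) = 4.771 m³/day.

4.77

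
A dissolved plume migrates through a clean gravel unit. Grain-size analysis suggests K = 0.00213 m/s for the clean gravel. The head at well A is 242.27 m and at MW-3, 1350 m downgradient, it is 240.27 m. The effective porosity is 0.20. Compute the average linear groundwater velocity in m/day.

1.36

Convert K: 0.00213 m/s × 86400 = 184.0 m/day.
Hydraulic gradient i = (242.27 − 240.27) / 1350 = 2 / 1350 = 0.001481.
Darcy flux q = K · i = 184.0 × 0.001481 = 0.2726 m/day.
Seepage velocity v = q / n_e = 0.2726 / 0.20 = 1.363 m/day.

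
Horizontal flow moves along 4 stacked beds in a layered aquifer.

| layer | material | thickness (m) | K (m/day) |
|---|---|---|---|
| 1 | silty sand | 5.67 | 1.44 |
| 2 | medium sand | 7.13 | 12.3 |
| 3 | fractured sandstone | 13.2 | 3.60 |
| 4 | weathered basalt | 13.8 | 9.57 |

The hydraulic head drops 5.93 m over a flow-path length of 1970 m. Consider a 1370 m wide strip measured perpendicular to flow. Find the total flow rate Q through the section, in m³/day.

Flow is parallel to layering, so each bed carries its own Darcy discharge and the transmissivities add.
Σ(K_i·b_i) = 1.44×5.67 + 12.3×7.13 + 3.60×13.2 + 9.57×13.8 = 275.4 m²/day.
Hydraulic gradient i = Δh / L = 5.93 / 1970 = 0.003010.
Q = Σ(K_i·b_i) · W · i = 275.4 × 1370 × 0.003010 = 1136 m³/day.

1140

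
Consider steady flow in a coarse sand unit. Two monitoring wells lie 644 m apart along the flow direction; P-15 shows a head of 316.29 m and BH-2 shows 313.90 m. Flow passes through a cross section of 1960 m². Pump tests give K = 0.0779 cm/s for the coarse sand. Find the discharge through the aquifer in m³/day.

Convert K: 0.0779 cm/s × 864 = 67.31 m/day.
Hydraulic gradient i = (316.29 − 313.90) / 644 = 2.39 / 644 = 0.003711.
Darcy's law: Q = K · A · i = 67.31 × 1960 × 0.003711 = 489.6 m³/day.

490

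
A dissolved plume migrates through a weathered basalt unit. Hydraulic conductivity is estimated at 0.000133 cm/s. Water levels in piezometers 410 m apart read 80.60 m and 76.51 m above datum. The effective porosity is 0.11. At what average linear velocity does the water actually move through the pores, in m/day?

0.0104

Convert K: 0.000133 cm/s × 864 = 0.1149 m/day.
Hydraulic gradient i = (80.60 − 76.51) / 410 = 4.09 / 410 = 0.009976.
Darcy flux q = K · i = 0.1149 × 0.009976 = 0.001146 m/day.
Seepage velocity v = q / n_e = 0.001146 / 0.11 = 0.01042 m/day.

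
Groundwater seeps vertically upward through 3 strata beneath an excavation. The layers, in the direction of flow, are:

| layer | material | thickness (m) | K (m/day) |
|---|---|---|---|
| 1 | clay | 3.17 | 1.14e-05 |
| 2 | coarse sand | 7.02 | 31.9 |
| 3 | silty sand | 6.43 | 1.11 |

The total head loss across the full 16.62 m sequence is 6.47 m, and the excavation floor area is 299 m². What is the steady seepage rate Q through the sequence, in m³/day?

Flow is perpendicular to layering, so the layers act in series and the equivalent K is the thickness-weighted harmonic mean.
Total thickness L = 3.17 + 7.02 + 6.43 = 16.62 m.
Σ(b_i/K_i) = 3.17/1.14e-05 + 7.02/31.9 + 6.43/1.11 = 2.781e+05 d.
K_eq = L / Σ(b_i/K_i) = 16.62 / 2.781e+05 = 5.977e-05 m/day.
Q = K_eq · A · (Δh/L) = 5.977e-05 × 299 × (6.47/16.62) = 0.006957 m³/day.

0.00696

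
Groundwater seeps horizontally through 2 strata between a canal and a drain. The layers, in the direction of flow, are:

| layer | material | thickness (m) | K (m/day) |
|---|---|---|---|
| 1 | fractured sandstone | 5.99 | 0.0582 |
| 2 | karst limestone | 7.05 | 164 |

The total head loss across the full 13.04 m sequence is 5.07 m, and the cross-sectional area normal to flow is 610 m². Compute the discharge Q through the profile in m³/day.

30.0

Flow is perpendicular to layering, so the layers act in series and the equivalent K is the thickness-weighted harmonic mean.
Total thickness L = 5.99 + 7.05 = 13.04 m.
Σ(b_i/K_i) = 5.99/0.0582 + 7.05/164 = 103.0 d.
K_eq = L / Σ(b_i/K_i) = 13.04 / 103.0 = 0.1266 m/day.
Q = K_eq · A · (Δh/L) = 0.1266 × 610 × (5.07/13.04) = 30.04 m³/day.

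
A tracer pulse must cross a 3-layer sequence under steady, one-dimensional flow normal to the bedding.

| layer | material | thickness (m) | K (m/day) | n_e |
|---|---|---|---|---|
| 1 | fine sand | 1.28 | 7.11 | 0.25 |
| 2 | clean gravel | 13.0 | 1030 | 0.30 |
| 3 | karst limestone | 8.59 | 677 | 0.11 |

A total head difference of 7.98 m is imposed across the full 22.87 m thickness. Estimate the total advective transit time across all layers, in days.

0.133

With flow normal to the layers, continuity requires the same specific discharge q through every layer.
Σ(b_i/K_i) = 1.28/7.11 + 13.0/1030 + 8.59/677 = 0.2053 d.
q = Δh / Σ(b_i/K_i) = 7.98 / 0.2053 = 38.86 m/day.
In each layer the seepage velocity is v_i = q/n_i, so the layer transit time is t_i = b_i·n_i / q:
  layer 1 (fine sand): t_1 = 1.28 × 0.25 / 38.86 = 0.008234 d
  layer 2 (clean gravel): t_2 = 13.0 × 0.30 / 38.86 = 0.1004 d
  layer 3 (karst limestone): t_3 = 8.59 × 0.11 / 38.86 = 0.02431 d
Total t = Σ t_i = 0.1329 days.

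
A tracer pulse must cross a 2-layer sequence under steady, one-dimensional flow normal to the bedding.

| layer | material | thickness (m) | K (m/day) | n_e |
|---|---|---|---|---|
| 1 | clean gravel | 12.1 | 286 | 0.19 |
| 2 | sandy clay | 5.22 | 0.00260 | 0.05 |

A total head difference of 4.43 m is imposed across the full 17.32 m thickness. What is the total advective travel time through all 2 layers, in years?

3.18

With flow normal to the layers, continuity requires the same specific discharge q through every layer.
Σ(b_i/K_i) = 12.1/286 + 5.22/0.00260 = 2008 d.
q = Δh / Σ(b_i/K_i) = 4.43 / 2008 = 0.002206 m/day.
In each layer the seepage velocity is v_i = q/n_i, so the layer transit time is t_i = b_i·n_i / q:
  layer 1 (clean gravel): t_1 = 12.1 × 0.19 / 0.002206 = 1042 d
  layer 2 (sandy clay): t_2 = 5.22 × 0.05 / 0.002206 = 118.3 d
Total t = Σ t_i = 1160 days = 3.177 years.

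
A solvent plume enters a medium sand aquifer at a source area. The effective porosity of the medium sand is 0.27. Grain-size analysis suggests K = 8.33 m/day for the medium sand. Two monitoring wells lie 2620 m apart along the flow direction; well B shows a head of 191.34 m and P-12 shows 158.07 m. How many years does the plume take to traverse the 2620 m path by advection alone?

Hydraulic gradient i = (191.34 − 158.07) / 2620 = 33.27 / 2620 = 0.01270.
Darcy flux q = K · i = 8.330 × 0.01270 = 0.1058 m/day.
Seepage velocity v = q / n_e = 0.1058 / 0.27 = 0.3918 m/day.
Travel time t = L / v = 2620 / 0.3918 = 6688 days = 18.31 years.

18.3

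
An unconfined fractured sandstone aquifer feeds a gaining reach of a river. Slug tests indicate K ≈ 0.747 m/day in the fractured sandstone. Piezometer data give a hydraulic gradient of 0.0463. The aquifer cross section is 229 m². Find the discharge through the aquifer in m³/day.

7.92

Hydraulic gradient i = 0.0463.
Darcy's law: Q = K · A · i = 0.7470 × 229.0 × 0.04630 = 7.920 m³/day.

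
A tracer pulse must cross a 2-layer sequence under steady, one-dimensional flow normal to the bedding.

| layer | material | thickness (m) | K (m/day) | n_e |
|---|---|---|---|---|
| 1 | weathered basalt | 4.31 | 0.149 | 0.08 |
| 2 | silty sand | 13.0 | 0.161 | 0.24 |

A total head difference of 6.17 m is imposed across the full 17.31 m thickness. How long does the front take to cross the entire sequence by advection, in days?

With flow normal to the layers, continuity requires the same specific discharge q through every layer.
Σ(b_i/K_i) = 4.31/0.149 + 13.0/0.161 = 109.7 d.
q = Δh / Σ(b_i/K_i) = 6.17 / 109.7 = 0.05626 m/day.
In each layer the seepage velocity is v_i = q/n_i, so the layer transit time is t_i = b_i·n_i / q:
  layer 1 (weathered basalt): t_1 = 4.31 × 0.08 / 0.05626 = 6.129 d
  layer 2 (silty sand): t_2 = 13.0 × 0.24 / 0.05626 = 55.46 d
Total t = Σ t_i = 61.59 days.

61.6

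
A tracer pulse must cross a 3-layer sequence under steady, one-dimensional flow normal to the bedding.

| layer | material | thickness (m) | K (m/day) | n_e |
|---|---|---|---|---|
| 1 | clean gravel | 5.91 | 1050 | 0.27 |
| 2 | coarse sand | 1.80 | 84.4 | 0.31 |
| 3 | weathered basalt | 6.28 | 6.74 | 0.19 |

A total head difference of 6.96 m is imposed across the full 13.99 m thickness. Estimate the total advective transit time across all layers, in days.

0.461

With flow normal to the layers, continuity requires the same specific discharge q through every layer.
Σ(b_i/K_i) = 5.91/1050 + 1.80/84.4 + 6.28/6.74 = 0.9587 d.
q = Δh / Σ(b_i/K_i) = 6.96 / 0.9587 = 7.260 m/day.
In each layer the seepage velocity is v_i = q/n_i, so the layer transit time is t_i = b_i·n_i / q:
  layer 1 (clean gravel): t_1 = 5.91 × 0.27 / 7.260 = 0.2198 d
  layer 2 (coarse sand): t_2 = 1.80 × 0.31 / 7.260 = 0.07686 d
  layer 3 (weathered basalt): t_3 = 6.28 × 0.19 / 7.260 = 0.1644 d
Total t = Σ t_i = 0.4610 days.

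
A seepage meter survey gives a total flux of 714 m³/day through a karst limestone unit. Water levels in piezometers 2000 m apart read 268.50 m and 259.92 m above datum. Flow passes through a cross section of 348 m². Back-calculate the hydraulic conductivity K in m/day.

Hydraulic gradient i = (268.50 − 259.92) / 2000 = 8.58 / 2000 = 0.004290.
From Q = K·A·i, K = Q / (A·i) = 714 / (348.0 × 0.004290) = 478.3 m/day.

478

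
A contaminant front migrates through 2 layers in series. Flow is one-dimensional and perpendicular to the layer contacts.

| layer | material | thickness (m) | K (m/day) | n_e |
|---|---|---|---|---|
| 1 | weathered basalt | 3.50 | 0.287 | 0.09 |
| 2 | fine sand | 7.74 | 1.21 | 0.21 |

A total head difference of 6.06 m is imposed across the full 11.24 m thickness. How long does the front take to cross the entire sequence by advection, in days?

With flow normal to the layers, continuity requires the same specific discharge q through every layer.
Σ(b_i/K_i) = 3.50/0.287 + 7.74/1.21 = 18.59 d.
q = Δh / Σ(b_i/K_i) = 6.06 / 18.59 = 0.3259 m/day.
In each layer the seepage velocity is v_i = q/n_i, so the layer transit time is t_i = b_i·n_i / q:
  layer 1 (weathered basalt): t_1 = 3.50 × 0.09 / 0.3259 = 0.9664 d
  layer 2 (fine sand): t_2 = 7.74 × 0.21 / 0.3259 = 4.987 d
Total t = Σ t_i = 5.953 days.

5.95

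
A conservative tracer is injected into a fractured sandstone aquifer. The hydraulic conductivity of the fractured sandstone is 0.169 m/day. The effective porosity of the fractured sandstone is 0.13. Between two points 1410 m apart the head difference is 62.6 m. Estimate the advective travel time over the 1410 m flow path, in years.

Hydraulic gradient i = Δh / L = 62.6 / 1410 = 0.04440.
Darcy flux q = K · i = 0.1690 × 0.04440 = 0.007503 m/day.
Seepage velocity v = q / n_e = 0.007503 / 0.13 = 0.05772 m/day.
Travel time t = L / v = 1410 / 0.05772 = 24430 days = 66.89 years.

66.9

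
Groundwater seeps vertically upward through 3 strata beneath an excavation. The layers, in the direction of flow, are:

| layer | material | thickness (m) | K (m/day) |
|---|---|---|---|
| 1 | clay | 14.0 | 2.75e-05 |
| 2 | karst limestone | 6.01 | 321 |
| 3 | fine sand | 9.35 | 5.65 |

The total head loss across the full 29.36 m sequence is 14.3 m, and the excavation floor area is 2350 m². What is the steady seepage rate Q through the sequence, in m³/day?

Flow is perpendicular to layering, so the layers act in series and the equivalent K is the thickness-weighted harmonic mean.
Total thickness L = 14.0 + 6.01 + 9.35 = 29.36 m.
Σ(b_i/K_i) = 14.0/2.75e-05 + 6.01/321 + 9.35/5.65 = 5.091e+05 d.
K_eq = L / Σ(b_i/K_i) = 29.36 / 5.091e+05 = 5.767e-05 m/day.
Q = K_eq · A · (Δh/L) = 5.767e-05 × 2350 × (14.3/29.36) = 0.06601 m³/day.

0.0660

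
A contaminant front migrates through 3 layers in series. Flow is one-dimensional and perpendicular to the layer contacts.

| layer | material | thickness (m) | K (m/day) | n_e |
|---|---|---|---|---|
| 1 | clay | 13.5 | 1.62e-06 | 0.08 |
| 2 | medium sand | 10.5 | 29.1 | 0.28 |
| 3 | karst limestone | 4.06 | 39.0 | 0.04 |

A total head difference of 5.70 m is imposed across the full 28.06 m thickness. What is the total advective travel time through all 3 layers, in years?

With flow normal to the layers, continuity requires the same specific discharge q through every layer.
Σ(b_i/K_i) = 13.5/1.62e-06 + 10.5/29.1 + 4.06/39.0 = 8.333e+06 d.
q = Δh / Σ(b_i/K_i) = 5.70 / 8.333e+06 = 6.840e-07 m/day.
In each layer the seepage velocity is v_i = q/n_i, so the layer transit time is t_i = b_i·n_i / q:
  layer 1 (clay): t_1 = 13.5 × 0.08 / 6.840e-07 = 1.579e+06 d
  layer 2 (medium sand): t_2 = 10.5 × 0.28 / 6.840e-07 = 4.298e+06 d
  layer 3 (karst limestone): t_3 = 4.06 × 0.04 / 6.840e-07 = 2.374e+05 d
Total t = Σ t_i = 6.115e+06 days = 16741 years.

16700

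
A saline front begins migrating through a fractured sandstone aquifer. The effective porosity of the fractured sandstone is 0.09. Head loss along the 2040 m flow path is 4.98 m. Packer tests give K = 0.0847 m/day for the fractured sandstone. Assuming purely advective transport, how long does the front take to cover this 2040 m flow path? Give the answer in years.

2430

Hydraulic gradient i = Δh / L = 4.98 / 2040 = 0.002441.
Darcy flux q = K · i = 0.08470 × 0.002441 = 0.0002068 m/day.
Seepage velocity v = q / n_e = 0.0002068 / 0.09 = 0.002297 m/day.
Travel time t = L / v = 2040 / 0.002297 = 8.880e+05 days = 2431 years.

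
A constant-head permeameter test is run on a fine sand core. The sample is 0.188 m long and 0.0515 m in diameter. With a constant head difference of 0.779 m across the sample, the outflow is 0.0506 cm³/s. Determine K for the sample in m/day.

Cross-sectional area A = π·(d/2)² = π × (0.0515/2)² = 0.002083 m².
Convert discharge: 0.0506 cm³/s = 5.060e-08 m³/s.
Darcy's law rearranged: K = Q·L / (A·Δh) = 5.060e-08 × 0.188 / (0.002083 × 0.779) = 5.862e-06 m/s = 0.5065 m/day.

0.507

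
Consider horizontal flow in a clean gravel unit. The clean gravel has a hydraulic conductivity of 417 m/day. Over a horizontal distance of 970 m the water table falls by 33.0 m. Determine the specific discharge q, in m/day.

Hydraulic gradient i = Δh / L = 33.0 / 970 = 0.03402.
Specific discharge q = K · i = 417.0 × 0.03402 = 14.19 m/day.

14.2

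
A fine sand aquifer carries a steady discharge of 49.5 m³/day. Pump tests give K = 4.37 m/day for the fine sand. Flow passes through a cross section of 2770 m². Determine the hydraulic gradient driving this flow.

0.00409

From Q = K·A·i, i = Q / (K·A) = 49.5 / (4.370 × 2770) = 0.004089.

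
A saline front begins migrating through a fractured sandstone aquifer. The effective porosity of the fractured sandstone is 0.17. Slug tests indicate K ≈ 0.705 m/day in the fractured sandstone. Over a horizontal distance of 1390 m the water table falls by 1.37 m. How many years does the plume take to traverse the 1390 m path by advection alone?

931

Hydraulic gradient i = Δh / L = 1.37 / 1390 = 0.0009856.
Darcy flux q = K · i = 0.7050 × 0.0009856 = 0.0006949 m/day.
Seepage velocity v = q / n_e = 0.0006949 / 0.17 = 0.004087 m/day.
Travel time t = L / v = 1390 / 0.004087 = 3.401e+05 days = 931.1 years.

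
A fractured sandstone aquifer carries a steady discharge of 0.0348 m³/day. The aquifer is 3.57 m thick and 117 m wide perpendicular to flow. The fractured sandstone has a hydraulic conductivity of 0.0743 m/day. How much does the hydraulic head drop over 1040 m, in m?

1.17

Cross-sectional area A = 117 × 3.57 = 417.7 m².
From Q = K·A·i, i = Q / (K·A) = 0.0348 / (0.07430 × 417.7) = 0.001121.
Head loss Δh = i · L = 0.001121 × 1040 = 1.166 m.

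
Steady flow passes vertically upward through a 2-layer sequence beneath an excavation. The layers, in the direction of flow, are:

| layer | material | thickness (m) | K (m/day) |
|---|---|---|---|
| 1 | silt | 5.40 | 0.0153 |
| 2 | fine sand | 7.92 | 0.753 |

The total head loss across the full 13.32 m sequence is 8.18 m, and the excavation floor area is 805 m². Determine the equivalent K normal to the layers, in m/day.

Flow is perpendicular to layering, so the layers act in series and the equivalent K is the thickness-weighted harmonic mean.
Total thickness L = 5.40 + 7.92 = 13.32 m.
Σ(b_i/K_i) = 5.40/0.0153 + 7.92/0.753 = 363.5 d.
K_eq = L / Σ(b_i/K_i) = 13.32 / 363.5 = 0.03665 m/day.

0.0366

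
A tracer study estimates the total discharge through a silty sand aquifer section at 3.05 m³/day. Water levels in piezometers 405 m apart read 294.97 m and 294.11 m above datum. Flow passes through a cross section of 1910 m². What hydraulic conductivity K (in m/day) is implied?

Hydraulic gradient i = (294.97 − 294.11) / 405 = 0.86 / 405 = 0.002123.
From Q = K·A·i, K = Q / (A·i) = 3.05 / (1910 × 0.002123) = 0.7520 m/day.

0.752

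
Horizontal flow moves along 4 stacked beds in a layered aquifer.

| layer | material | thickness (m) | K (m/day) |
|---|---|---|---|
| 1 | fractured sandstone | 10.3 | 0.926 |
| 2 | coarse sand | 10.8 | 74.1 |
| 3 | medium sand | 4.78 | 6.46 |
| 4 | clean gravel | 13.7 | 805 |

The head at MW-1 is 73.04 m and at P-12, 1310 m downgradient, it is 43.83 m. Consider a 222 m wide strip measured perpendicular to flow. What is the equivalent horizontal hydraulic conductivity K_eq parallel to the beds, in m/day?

300

Flow is parallel to layering, so each bed carries its own Darcy discharge and the transmissivities add.
Σ(K_i·b_i) = 0.926×10.3 + 74.1×10.8 + 6.46×4.78 + 805×13.7 = 11869 m²/day.
Total thickness b = 39.58 m, so K_eq = Σ(K_i·b_i)/b = 299.9 m/day.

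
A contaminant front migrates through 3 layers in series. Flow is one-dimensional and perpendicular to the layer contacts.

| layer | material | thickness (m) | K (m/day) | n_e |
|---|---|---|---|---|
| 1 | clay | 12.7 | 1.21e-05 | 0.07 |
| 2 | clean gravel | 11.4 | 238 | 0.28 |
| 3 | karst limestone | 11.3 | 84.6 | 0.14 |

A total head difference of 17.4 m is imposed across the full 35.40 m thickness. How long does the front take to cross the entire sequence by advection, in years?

935

With flow normal to the layers, continuity requires the same specific discharge q through every layer.
Σ(b_i/K_i) = 12.7/1.21e-05 + 11.4/238 + 11.3/84.6 = 1.050e+06 d.
q = Δh / Σ(b_i/K_i) = 17.4 / 1.050e+06 = 1.658e-05 m/day.
In each layer the seepage velocity is v_i = q/n_i, so the layer transit time is t_i = b_i·n_i / q:
  layer 1 (clay): t_1 = 12.7 × 0.07 / 1.658e-05 = 53625 d
  layer 2 (clean gravel): t_2 = 11.4 × 0.28 / 1.658e-05 = 1.925e+05 d
  layer 3 (karst limestone): t_3 = 11.3 × 0.14 / 1.658e-05 = 95428 d
Total t = Σ t_i = 3.416e+05 days = 935.2 years.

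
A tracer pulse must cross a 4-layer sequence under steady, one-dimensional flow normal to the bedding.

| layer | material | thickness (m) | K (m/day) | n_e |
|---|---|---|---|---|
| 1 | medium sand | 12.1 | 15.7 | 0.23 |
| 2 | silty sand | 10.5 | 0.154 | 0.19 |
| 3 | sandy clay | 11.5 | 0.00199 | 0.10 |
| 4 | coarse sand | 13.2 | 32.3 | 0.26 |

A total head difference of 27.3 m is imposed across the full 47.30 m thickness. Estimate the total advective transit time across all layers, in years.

5.49

With flow normal to the layers, continuity requires the same specific discharge q through every layer.
Σ(b_i/K_i) = 12.1/15.7 + 10.5/0.154 + 11.5/0.00199 + 13.2/32.3 = 5848 d.
q = Δh / Σ(b_i/K_i) = 27.3 / 5848 = 0.004668 m/day.
In each layer the seepage velocity is v_i = q/n_i, so the layer transit time is t_i = b_i·n_i / q:
  layer 1 (medium sand): t_1 = 12.1 × 0.23 / 0.004668 = 596.2 d
  layer 2 (silty sand): t_2 = 10.5 × 0.19 / 0.004668 = 427.4 d
  layer 3 (sandy clay): t_3 = 11.5 × 0.10 / 0.004668 = 246.4 d
  layer 4 (coarse sand): t_4 = 13.2 × 0.26 / 0.004668 = 735.2 d
Total t = Σ t_i = 2005 days = 5.490 years.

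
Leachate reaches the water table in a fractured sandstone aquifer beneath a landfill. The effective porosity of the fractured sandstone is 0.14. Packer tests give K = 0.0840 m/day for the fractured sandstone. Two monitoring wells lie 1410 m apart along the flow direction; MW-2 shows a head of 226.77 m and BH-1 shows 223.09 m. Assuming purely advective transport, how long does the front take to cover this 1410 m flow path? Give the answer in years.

Hydraulic gradient i = (226.77 − 223.09) / 1410 = 3.68 / 1410 = 0.002610.
Darcy flux q = K · i = 0.08400 × 0.002610 = 0.0002192 m/day.
Seepage velocity v = q / n_e = 0.0002192 / 0.14 = 0.001566 m/day.
Travel time t = L / v = 1410 / 0.001566 = 9.004e+05 days = 2465 years.

2470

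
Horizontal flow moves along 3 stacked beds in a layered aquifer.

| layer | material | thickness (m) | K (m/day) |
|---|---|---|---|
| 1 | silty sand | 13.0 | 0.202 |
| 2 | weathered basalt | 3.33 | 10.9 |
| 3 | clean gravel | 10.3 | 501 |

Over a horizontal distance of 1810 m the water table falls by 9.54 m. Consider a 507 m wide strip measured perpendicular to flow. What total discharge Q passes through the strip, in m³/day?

Flow is parallel to layering, so each bed carries its own Darcy discharge and the transmissivities add.
Σ(K_i·b_i) = 0.202×13.0 + 10.9×3.33 + 501×10.3 = 5199 m²/day.
Hydraulic gradient i = Δh / L = 9.54 / 1810 = 0.005271.
Q = Σ(K_i·b_i) · W · i = 5199 × 507 × 0.005271 = 13894 m³/day.

13900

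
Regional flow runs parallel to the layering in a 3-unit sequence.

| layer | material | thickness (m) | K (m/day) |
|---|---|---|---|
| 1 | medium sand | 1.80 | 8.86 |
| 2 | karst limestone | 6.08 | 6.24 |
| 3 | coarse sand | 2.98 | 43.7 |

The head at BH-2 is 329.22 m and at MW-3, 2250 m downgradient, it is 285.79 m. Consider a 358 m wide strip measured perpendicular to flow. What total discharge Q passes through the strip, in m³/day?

Flow is parallel to layering, so each bed carries its own Darcy discharge and the transmissivities add.
Σ(K_i·b_i) = 8.86×1.80 + 6.24×6.08 + 43.7×2.98 = 184.1 m²/day.
Hydraulic gradient i = (329.22 − 285.79) / 2250 = 43.43 / 2250 = 0.01930.
Q = Σ(K_i·b_i) · W · i = 184.1 × 358 × 0.01930 = 1272 m³/day.

1270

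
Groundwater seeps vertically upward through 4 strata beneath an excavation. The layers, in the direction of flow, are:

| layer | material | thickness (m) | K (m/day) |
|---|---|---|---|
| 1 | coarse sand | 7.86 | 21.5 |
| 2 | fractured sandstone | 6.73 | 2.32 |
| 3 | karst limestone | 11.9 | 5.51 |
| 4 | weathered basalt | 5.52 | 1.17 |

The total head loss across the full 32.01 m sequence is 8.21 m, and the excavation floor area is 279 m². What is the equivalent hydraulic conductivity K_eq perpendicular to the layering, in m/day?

Flow is perpendicular to layering, so the layers act in series and the equivalent K is the thickness-weighted harmonic mean.
Total thickness L = 7.86 + 6.73 + 11.9 + 5.52 = 32.01 m.
Σ(b_i/K_i) = 7.86/21.5 + 6.73/2.32 + 11.9/5.51 + 5.52/1.17 = 10.14 d.
K_eq = L / Σ(b_i/K_i) = 32.01 / 10.14 = 3.156 m/day.

3.16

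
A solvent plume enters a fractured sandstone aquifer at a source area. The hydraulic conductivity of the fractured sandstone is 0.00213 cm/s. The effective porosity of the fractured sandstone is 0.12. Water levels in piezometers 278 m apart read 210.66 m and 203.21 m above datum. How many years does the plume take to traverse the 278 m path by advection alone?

Convert K: 0.00213 cm/s × 864 = 1.840 m/day.
Hydraulic gradient i = (210.66 − 203.21) / 278 = 7.45 / 278 = 0.02680.
Darcy flux q = K · i = 1.840 × 0.02680 = 0.04932 m/day.
Seepage velocity v = q / n_e = 0.04932 / 0.12 = 0.4110 m/day.
Travel time t = L / v = 278 / 0.4110 = 676.4 days = 1.852 years.

1.85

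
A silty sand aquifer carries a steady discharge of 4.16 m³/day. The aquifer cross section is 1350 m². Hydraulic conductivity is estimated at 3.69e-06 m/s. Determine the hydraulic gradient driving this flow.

Convert K: 3.69e-06 m/s × 86400 = 0.3188 m/day.
From Q = K·A·i, i = Q / (K·A) = 4.16 / (0.3188 × 1350) = 0.009665.

0.00967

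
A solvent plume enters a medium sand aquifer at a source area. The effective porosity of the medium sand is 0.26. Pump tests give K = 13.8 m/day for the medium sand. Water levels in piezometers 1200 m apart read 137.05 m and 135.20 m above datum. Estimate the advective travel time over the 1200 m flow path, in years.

Hydraulic gradient i = (137.05 − 135.20) / 1200 = 1.85 / 1200 = 0.001542.
Darcy flux q = K · i = 13.80 × 0.001542 = 0.02128 m/day.
Seepage velocity v = q / n_e = 0.02128 / 0.26 = 0.08183 m/day.
Travel time t = L / v = 1200 / 0.08183 = 14665 days = 40.15 years.

40.2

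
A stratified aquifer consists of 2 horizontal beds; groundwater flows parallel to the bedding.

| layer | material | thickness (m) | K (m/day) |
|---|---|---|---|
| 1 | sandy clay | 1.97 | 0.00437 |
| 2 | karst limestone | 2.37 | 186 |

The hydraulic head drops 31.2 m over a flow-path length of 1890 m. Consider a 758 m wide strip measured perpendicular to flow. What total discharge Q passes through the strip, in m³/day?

5520

Flow is parallel to layering, so each bed carries its own Darcy discharge and the transmissivities add.
Σ(K_i·b_i) = 0.00437×1.97 + 186×2.37 = 440.8 m²/day.
Hydraulic gradient i = Δh / L = 31.2 / 1890 = 0.01651.
Q = Σ(K_i·b_i) · W · i = 440.8 × 758 × 0.01651 = 5516 m³/day.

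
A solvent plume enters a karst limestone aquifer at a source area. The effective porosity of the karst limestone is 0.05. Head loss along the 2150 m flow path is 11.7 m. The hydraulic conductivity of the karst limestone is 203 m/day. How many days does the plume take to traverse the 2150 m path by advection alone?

Hydraulic gradient i = Δh / L = 11.7 / 2150 = 0.005442.
Darcy flux q = K · i = 203.0 × 0.005442 = 1.105 m/day.
Seepage velocity v = q / n_e = 1.105 / 0.05 = 22.09 m/day.
Travel time t = L / v = 2150 / 22.09 = 97.31 days.

97.3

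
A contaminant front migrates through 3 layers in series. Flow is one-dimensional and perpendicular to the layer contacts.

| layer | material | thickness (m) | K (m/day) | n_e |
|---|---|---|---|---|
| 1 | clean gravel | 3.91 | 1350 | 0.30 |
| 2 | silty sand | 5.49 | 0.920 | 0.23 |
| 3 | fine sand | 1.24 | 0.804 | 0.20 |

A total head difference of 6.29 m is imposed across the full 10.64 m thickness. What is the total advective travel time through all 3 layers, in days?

With flow normal to the layers, continuity requires the same specific discharge q through every layer.
Σ(b_i/K_i) = 3.91/1350 + 5.49/0.920 + 1.24/0.804 = 7.513 d.
q = Δh / Σ(b_i/K_i) = 6.29 / 7.513 = 0.8373 m/day.
In each layer the seepage velocity is v_i = q/n_i, so the layer transit time is t_i = b_i·n_i / q:
  layer 1 (clean gravel): t_1 = 3.91 × 0.30 / 0.8373 = 1.401 d
  layer 2 (silty sand): t_2 = 5.49 × 0.23 / 0.8373 = 1.508 d
  layer 3 (fine sand): t_3 = 1.24 × 0.20 / 0.8373 = 0.2962 d
Total t = Σ t_i = 3.205 days.

3.21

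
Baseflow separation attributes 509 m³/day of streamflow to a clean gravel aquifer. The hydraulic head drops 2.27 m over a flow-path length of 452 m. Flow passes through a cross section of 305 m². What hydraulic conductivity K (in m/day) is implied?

332

Hydraulic gradient i = Δh / L = 2.27 / 452 = 0.005022.
From Q = K·A·i, K = Q / (A·i) = 509 / (305.0 × 0.005022) = 332.3 m/day.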